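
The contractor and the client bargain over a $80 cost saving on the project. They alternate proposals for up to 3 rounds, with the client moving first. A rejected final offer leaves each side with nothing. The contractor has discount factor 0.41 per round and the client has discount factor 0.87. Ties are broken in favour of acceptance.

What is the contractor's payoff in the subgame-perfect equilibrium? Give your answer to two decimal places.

Round 3 (the client proposes): rejection yields 0 for the contractor; the client offers 0 and keeps 80.
Round 2 (the contractor proposes): the client can get 80 next round, worth 0.87 × 80 = 69.6 now, so the contractor offers 69.6, keeping 10.4.
Round 1 (the client proposes): the contractor can get 10.4 next round, worth 0.41 × 10.4 = 4.264 now, so the client offers 4.264, keeping 75.736.

4.26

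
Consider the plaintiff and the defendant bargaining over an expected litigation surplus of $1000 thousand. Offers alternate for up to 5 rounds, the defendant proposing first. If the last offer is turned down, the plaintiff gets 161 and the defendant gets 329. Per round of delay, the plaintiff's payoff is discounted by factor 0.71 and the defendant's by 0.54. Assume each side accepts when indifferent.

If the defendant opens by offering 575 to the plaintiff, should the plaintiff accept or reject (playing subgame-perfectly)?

Accept

Round 5 (the defendant proposes): the plaintiff gets 161 if talks fail, so the defendant offers 161 and keeps 839.
Round 4 (the plaintiff proposes): the defendant can get 839 next round, worth 0.54 × 839 = 453.06 now, so the plaintiff offers 453.06, keeping 546.94.
Round 3 (the defendant proposes): the plaintiff can get 546.94 next round, worth 0.71 × 546.94 = 388.3274 now, so the defendant offers 388.3274, keeping 611.6726.
Round 2 (the plaintiff proposes): the defendant can get 611.6726 next round, worth 0.54 × 611.6726 = 330.303204 now, so the plaintiff offers 330.303204, keeping 669.696796.
So by rejecting in round 1, the plaintiff gets 669.696796 next round, worth 0.71 × 669.696796 = 475.48472516 now.
Offer 575 ≥ 475.48472516, so the plaintiff accepts.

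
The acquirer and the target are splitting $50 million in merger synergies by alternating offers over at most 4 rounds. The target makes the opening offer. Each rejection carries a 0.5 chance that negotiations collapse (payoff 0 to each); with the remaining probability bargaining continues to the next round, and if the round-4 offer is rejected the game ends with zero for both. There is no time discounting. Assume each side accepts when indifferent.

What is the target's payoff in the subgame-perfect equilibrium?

Round 4 (the acquirer proposes): the target will accept anything ≥ 0, so the acquirer offers 0 and keeps 50.
Round 3 (the target proposes): rejecting gives the acquirer an expected 0.5 × 50 = 25. The target offers 25 and keeps 50 − 25 = 25.
Round 2 (the acquirer proposes): rejecting gives the target an expected 0.5 × 25 = 12.5, so the acquirer offers 12.5, keeping 37.5.
Round 1 (the target proposes): rejecting gives the acquirer an expected 0.5 × 37.5 = 18.75, so the target offers 18.75, keeping 31.25.

31.25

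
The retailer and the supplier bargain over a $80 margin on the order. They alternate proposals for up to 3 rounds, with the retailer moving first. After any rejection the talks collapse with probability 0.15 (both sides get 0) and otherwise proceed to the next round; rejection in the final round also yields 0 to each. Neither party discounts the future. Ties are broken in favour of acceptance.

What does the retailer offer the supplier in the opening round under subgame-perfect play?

10.2

By backward induction:
Round 3 (the retailer proposes): rejection yields 0 for the supplier; the retailer offers 0 and keeps 80.
Round 2 (the supplier proposes): rejecting gives the retailer an expected 0.85 × 80 = 68; the supplier offers that and keeps 12.
Round 1 (the retailer proposes): rejecting gives the supplier an expected 0.85 × 12 = 10.2. The retailer offers 10.2 and keeps 80 − 10.2 = 69.8.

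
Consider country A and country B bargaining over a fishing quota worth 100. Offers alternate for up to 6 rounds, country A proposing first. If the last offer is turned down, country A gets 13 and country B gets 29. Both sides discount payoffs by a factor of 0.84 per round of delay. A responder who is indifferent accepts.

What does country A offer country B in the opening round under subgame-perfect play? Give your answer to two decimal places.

59.31

Work backward from the last round.
Round 6 (country B proposes): country A gets 13 if talks fail, so country B offers 13 and keeps 87.
Round 5 (country A proposes): country B can get 87 next round, worth 0.84 × 87 = 73.08 now; country A offers that and keeps 26.92.
Round 4 (country B proposes): country A can get 26.92 next round, worth 0.84 × 26.92 = 22.6128 now. Country B offers 22.6128 and keeps 100 − 22.6128 = 77.3872.
Round 3 (country A proposes): country B can get 77.3872 next round, worth 0.84 × 77.3872 = 65.005248 now, so country A offers 65.005248, keeping 34.994752.
Round 2 (country B proposes): country A can get 34.994752 next round, worth 0.84 × 34.994752 = 29.39559168 now. Country B offers 29.39559168 and keeps 100 − 29.39559168 = 70.60440832.
Round 1 (country A proposes): country B can get 70.60440832 next round, worth 0.84 × 70.60440832 = 59.3077029888 now; country A offers that and keeps 40.6922970112.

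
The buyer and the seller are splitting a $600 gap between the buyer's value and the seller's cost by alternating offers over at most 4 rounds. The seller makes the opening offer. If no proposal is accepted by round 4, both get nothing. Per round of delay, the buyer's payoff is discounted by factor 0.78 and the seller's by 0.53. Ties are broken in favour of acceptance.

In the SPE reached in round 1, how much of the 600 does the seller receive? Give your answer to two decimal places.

186.57

Round 4 (the buyer proposes): rejection yields 0 for the seller; the buyer offers 0 and keeps 600.
Round 3 (the seller proposes): the buyer can get 600 next round, worth 0.78 × 600 = 468 now, so the seller offers 468, keeping 132.
Round 2 (the buyer proposes): the seller can get 132 next round, worth 0.53 × 132 = 69.96 now, so the buyer offers 69.96, keeping 530.04.
Round 1 (the seller proposes): the buyer can get 530.04 next round, worth 0.78 × 530.04 = 413.4312 now, so the seller offers 413.4312, keeping 186.5688.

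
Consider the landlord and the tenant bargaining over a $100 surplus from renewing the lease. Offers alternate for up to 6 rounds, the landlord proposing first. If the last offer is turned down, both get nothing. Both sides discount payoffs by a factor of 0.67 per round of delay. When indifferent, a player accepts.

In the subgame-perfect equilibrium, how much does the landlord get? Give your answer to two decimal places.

54.46

Round 6 (the tenant proposes): rejection yields 0 for the landlord; the tenant offers 0 and keeps 100.
Round 5 (the landlord proposes): the tenant can get 100 next round, worth 0.67 × 100 = 67 now, so the landlord offers 67, keeping 33.
Round 4 (the tenant proposes): the landlord can get 33 next round, worth 0.67 × 33 = 22.11 now; the tenant offers that and keeps 77.89.
Round 3 (the landlord proposes): the tenant can get 77.89 next round, worth 0.67 × 77.89 = 52.1863 now; the landlord offers that and keeps 47.8137.
Round 2 (the tenant proposes): the landlord can get 47.8137 next round, worth 0.67 × 47.8137 = 32.035179 now. The tenant offers 32.035179 and keeps 100 − 32.035179 = 67.964821.
Round 1 (the landlord proposes): the tenant can get 67.964821 next round, worth 0.67 × 67.964821 = 45.53643007 now. The landlord offers 45.53643007 and keeps 100 − 45.53643007 = 54.46356993.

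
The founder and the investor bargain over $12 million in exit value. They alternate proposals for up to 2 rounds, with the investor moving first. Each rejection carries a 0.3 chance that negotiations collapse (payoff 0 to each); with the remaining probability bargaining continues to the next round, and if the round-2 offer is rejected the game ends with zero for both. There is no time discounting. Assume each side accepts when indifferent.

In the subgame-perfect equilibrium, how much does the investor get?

Round 2 (the founder proposes): the investor will accept anything ≥ 0, so the founder offers 0 and keeps 12.
Round 1 (the investor proposes): rejecting gives the founder an expected 0.7 × 12 = 8.4; the investor offers that and keeps 3.6.

3.6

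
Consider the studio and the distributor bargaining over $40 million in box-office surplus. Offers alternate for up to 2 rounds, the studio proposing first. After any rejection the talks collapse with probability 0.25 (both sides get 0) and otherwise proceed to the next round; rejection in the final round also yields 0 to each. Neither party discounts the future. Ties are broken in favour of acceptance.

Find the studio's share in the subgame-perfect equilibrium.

10

By backward induction:
Round 2 (the distributor proposes): rejection yields 0 for the studio; the distributor offers 0 and keeps 40.
Round 1 (the studio proposes): rejecting gives the distributor an expected 0.75 × 40 = 30, so the studio offers 30, keeping 10.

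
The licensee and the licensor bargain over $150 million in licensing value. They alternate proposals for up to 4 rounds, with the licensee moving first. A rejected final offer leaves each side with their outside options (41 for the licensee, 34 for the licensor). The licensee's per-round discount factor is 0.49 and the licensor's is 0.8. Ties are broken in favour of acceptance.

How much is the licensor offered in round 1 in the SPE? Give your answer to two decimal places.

95.38

Round 4 (the licensor proposes): the licensee gets 41 if talks fail, so the licensor offers 41 and keeps 109.
Round 3 (the licensee proposes): the licensor can get 109 next round, worth 0.8 × 109 = 87.2 now. The licensee offers 87.2 and keeps 150 − 87.2 = 62.8.
Round 2 (the licensor proposes): the licensee can get 62.8 next round, worth 0.49 × 62.8 = 30.772 now. The licensor offers 30.772 and keeps 150 − 30.772 = 119.228.
Round 1 (the licensee proposes): the licensor can get 119.228 next round, worth 0.8 × 119.228 = 95.3824 now; the licensee offers that and keeps 54.6176.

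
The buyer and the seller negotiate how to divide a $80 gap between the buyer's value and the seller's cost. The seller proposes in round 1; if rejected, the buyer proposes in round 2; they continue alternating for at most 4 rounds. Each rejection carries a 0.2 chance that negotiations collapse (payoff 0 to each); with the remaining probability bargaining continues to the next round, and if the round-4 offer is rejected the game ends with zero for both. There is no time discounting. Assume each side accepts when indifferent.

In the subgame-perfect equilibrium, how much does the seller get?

26.24

Round 4 (the buyer proposes): the seller will accept anything ≥ 0, so the buyer offers 0 and keeps 80.
Round 3 (the seller proposes): rejecting gives the buyer an expected 0.8 × 80 = 64, so the seller offers 64, keeping 16.
Round 2 (the buyer proposes): rejecting gives the seller an expected 0.8 × 16 = 12.8; the buyer offers that and keeps 67.2.
Round 1 (the seller proposes): rejecting gives the buyer an expected 0.8 × 67.2 = 53.76; the seller offers that and keeps 26.24.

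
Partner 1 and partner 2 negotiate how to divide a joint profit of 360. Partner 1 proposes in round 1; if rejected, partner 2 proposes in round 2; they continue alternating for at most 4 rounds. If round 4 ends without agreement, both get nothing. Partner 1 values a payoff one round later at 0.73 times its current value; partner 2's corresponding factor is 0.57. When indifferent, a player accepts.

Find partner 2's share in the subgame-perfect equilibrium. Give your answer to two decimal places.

140.79

Solve by backward induction from round 4.
Round 4 (partner 2 proposes): rejection yields 0 for partner 1; partner 2 offers 0 and keeps 360.
Round 3 (partner 1 proposes): partner 2 can get 360 next round, worth 0.57 × 360 = 205.2 now. Partner 1 offers 205.2 and keeps 360 − 205.2 = 154.8.
Round 2 (partner 2 proposes): partner 1 can get 154.8 next round, worth 0.73 × 154.8 = 113.004 now, so partner 2 offers 113.004, keeping 246.996.
Round 1 (partner 1 proposes): partner 2 can get 246.996 next round, worth 0.57 × 246.996 = 140.78772 now; partner 1 offers that and keeps 219.21228.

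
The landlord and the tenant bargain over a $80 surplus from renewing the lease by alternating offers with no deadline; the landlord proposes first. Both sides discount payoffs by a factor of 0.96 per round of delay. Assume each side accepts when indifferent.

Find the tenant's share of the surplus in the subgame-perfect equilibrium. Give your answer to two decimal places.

Let x be the landlord's share when the landlord proposes and y be the tenant's share when the tenant proposes.
The tenant accepts iff offered ≥ 0.96·y, so x = 80 − 0.96y. Symmetrically y = 80 − 0.96x.
Substituting: x = 80 − 0.96(80 − 0.96x), giving x(1 − 0.96·0.96) = 80(1 − 0.96).
So x = 80 × 0.04 / 0.0784 ≈ 40.8163, and the tenant receives 80 − x ≈ 39.1837.

39.18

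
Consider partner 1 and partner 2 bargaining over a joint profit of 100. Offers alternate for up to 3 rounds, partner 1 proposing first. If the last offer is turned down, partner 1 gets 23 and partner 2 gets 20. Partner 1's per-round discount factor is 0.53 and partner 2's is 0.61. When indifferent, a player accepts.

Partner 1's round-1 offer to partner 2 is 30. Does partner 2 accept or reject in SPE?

Round 3 (partner 1 proposes): partner 2 gets 20 if talks fail, so partner 1 offers 20 and keeps 80.
Round 2 (partner 2 proposes): partner 1 can get 80 next round, worth 0.53 × 80 = 42.4 now, so partner 2 offers 42.4, keeping 57.6.
So by rejecting in round 1, partner 2 gets 57.6 next round, worth 0.61 × 57.6 = 35.136 now.
Offer 30 < 35.136, so partner 2 rejects.

Reject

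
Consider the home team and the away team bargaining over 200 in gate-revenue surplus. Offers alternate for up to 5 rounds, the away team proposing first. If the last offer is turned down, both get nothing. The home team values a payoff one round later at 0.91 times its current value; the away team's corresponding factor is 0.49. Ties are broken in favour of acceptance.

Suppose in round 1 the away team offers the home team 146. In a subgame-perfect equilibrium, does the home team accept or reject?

Accept

Round 5 (the away team proposes): rejection yields 0 for the home team; the away team offers 0 and keeps 200.
Round 4 (the home team proposes): the away team can get 200 next round, worth 0.49 × 200 = 98 now; the home team offers that and keeps 102.
Round 3 (the away team proposes): the home team can get 102 next round, worth 0.91 × 102 = 92.82 now, so the away team offers 92.82, keeping 107.18.
Round 2 (the home team proposes): the away team can get 107.18 next round, worth 0.49 × 107.18 = 52.5182 now, so the home team offers 52.5182, keeping 147.4818.
So by rejecting in round 1, the home team gets 147.4818 next round, worth 0.91 × 147.4818 = 134.208438 now.
Offer 146 ≥ 134.208438, so the home team accepts.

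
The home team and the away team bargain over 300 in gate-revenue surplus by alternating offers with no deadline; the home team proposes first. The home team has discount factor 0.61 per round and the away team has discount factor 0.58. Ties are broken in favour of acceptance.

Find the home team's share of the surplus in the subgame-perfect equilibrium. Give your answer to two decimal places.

When the home team proposes, the away team accepts any offer worth at least 0.58 times what the away team would get by proposing next round; and vice versa.
This gives x = 300 − 0.58y and y = 300 − 0.61x, where x and y are each side's share when it proposes.
Hence (1 − 0.58·0.61)x = 300(1 − 0.58), i.e. 0.6462·x = 126.
x ≈ 194.9861; the away team's share is 300 − x ≈ 105.0139.

194.99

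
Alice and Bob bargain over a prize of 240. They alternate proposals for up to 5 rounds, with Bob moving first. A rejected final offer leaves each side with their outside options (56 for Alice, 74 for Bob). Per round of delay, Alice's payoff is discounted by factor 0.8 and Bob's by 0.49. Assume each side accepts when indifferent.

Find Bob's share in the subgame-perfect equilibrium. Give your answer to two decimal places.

By backward induction:
Round 5 (Bob proposes): Alice gets 56 if talks fail, so Bob offers 56 and keeps 184.
Round 4 (Alice proposes): Bob can get 184 next round, worth 0.49 × 184 = 90.16 now; Alice offers that and keeps 149.84.
Round 3 (Bob proposes): Alice can get 149.84 next round, worth 0.8 × 149.84 = 119.872 now, so Bob offers 119.872, keeping 120.128.
Round 2 (Alice proposes): Bob can get 120.128 next round, worth 0.49 × 120.128 = 58.86272 now; Alice offers that and keeps 181.13728.
Round 1 (Bob proposes): Alice can get 181.13728 next round, worth 0.8 × 181.13728 = 144.909824 now, so Bob offers 144.909824, keeping 95.090176.

95.09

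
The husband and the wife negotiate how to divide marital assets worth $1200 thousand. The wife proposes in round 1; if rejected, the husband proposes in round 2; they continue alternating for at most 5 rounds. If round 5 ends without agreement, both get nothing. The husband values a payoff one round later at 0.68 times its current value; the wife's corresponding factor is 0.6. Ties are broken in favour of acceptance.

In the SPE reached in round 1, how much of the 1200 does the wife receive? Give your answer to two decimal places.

Round 5 (the wife proposes): rejection yields 0 for the husband; the wife offers 0 and keeps 1200.
Round 4 (the husband proposes): the wife can get 1200 next round, worth 0.6 × 1200 = 720 now; the husband offers that and keeps 480.
Round 3 (the wife proposes): the husband can get 480 next round, worth 0.68 × 480 = 326.4 now, so the wife offers 326.4, keeping 873.6.
Round 2 (the husband proposes): the wife can get 873.6 next round, worth 0.6 × 873.6 = 524.16 now. The husband offers 524.16 and keeps 1200 − 524.16 = 675.84.
Round 1 (the wife proposes): the husband can get 675.84 next round, worth 0.68 × 675.84 = 459.5712 now, so the wife offers 459.5712, keeping 740.4288.

740.43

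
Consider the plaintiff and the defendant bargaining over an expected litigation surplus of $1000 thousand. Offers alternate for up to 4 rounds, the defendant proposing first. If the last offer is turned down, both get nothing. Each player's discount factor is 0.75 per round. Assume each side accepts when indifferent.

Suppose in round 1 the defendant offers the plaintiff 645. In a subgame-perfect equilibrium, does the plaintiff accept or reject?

Round 4 (the plaintiff proposes): the defendant will accept anything ≥ 0, so the plaintiff offers 0 and keeps 1000.
Round 3 (the defendant proposes): the plaintiff can get 1000 next round, worth 0.75 × 1000 = 750 now; the defendant offers that and keeps 250.
Round 2 (the plaintiff proposes): the defendant can get 250 next round, worth 0.75 × 250 = 187.5 now. The plaintiff offers 187.5 and keeps 1000 − 187.5 = 812.5.
So by rejecting in round 1, the plaintiff gets 812.5 next round, worth 0.75 × 812.5 = 609.375 now.
Offer 645 ≥ 609.375, so the plaintiff accepts.

Accept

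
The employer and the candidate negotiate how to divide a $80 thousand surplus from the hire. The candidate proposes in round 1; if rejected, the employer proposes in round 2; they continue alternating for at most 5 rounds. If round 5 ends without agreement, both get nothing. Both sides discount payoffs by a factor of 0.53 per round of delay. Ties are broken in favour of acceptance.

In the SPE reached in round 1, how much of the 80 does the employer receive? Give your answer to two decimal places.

Work backward from the last round.
Round 5 (the candidate proposes): rejection yields 0 for the employer; the candidate offers 0 and keeps 80.
Round 4 (the employer proposes): the candidate can get 80 next round, worth 0.53 × 80 = 42.4 now. The employer offers 42.4 and keeps 80 − 42.4 = 37.6.
Round 3 (the candidate proposes): the employer can get 37.6 next round, worth 0.53 × 37.6 = 19.928 now, so the candidate offers 19.928, keeping 60.072.
Round 2 (the employer proposes): the candidate can get 60.072 next round, worth 0.53 × 60.072 = 31.83816 now. The employer offers 31.83816 and keeps 80 − 31.83816 = 48.16184.
Round 1 (the candidate proposes): the employer can get 48.16184 next round, worth 0.53 × 48.16184 = 25.5257752 now, so the candidate offers 25.5257752, keeping 54.4742248.

25.53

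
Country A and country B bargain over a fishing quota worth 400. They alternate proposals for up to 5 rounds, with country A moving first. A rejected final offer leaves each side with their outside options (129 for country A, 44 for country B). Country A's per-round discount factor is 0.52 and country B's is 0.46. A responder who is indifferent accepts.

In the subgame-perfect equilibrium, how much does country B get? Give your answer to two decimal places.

111.96

Round 5 (country A proposes): country B gets 44 if talks fail, so country A offers 44 and keeps 356.
Round 4 (country B proposes): country A can get 356 next round, worth 0.52 × 356 = 185.12 now. Country B offers 185.12 and keeps 400 − 185.12 = 214.88.
Round 3 (country A proposes): country B can get 214.88 next round, worth 0.46 × 214.88 = 98.8448 now. Country A offers 98.8448 and keeps 400 − 98.8448 = 301.1552.
Round 2 (country B proposes): country A can get 301.1552 next round, worth 0.52 × 301.1552 = 156.600704 now. Country B offers 156.600704 and keeps 400 − 156.600704 = 243.399296.
Round 1 (country A proposes): country B can get 243.399296 next round, worth 0.46 × 243.399296 = 111.96367616 now; country A offers that and keeps 288.03632384.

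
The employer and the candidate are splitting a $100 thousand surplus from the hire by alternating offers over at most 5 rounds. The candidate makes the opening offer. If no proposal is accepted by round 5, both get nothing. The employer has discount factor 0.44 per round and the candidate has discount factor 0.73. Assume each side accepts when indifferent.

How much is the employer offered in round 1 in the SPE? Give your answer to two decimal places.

15.70

Round 5 (the candidate proposes): the employer will accept anything ≥ 0, so the candidate offers 0 and keeps 100.
Round 4 (the employer proposes): the candidate can get 100 next round, worth 0.73 × 100 = 73 now, so the employer offers 73, keeping 27.
Round 3 (the candidate proposes): the employer can get 27 next round, worth 0.44 × 27 = 11.88 now, so the candidate offers 11.88, keeping 88.12.
Round 2 (the employer proposes): the candidate can get 88.12 next round, worth 0.73 × 88.12 = 64.3276 now; the employer offers that and keeps 35.6724.
Round 1 (the candidate proposes): the employer can get 35.6724 next round, worth 0.44 × 35.6724 = 15.695856 now, so the candidate offers 15.695856, keeping 84.304144.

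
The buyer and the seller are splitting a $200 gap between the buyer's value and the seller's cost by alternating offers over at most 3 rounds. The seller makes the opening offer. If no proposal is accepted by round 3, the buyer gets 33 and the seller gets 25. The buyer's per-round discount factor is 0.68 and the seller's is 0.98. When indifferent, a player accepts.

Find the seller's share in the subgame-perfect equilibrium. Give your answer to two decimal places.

Round 3 (the seller proposes): the buyer gets 33 if talks fail, so the seller offers 33 and keeps 167.
Round 2 (the buyer proposes): the seller can get 167 next round, worth 0.98 × 167 = 163.66 now. The buyer offers 163.66 and keeps 200 − 163.66 = 36.34.
Round 1 (the seller proposes): the buyer can get 36.34 next round, worth 0.68 × 36.34 = 24.7112 now. The seller offers 24.7112 and keeps 200 − 24.7112 = 175.2888.

175.29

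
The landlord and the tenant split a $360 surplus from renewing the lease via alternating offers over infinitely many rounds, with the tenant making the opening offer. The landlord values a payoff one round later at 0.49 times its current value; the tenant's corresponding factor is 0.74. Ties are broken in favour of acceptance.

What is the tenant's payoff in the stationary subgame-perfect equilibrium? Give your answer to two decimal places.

288.05

When the tenant proposes, the landlord accepts any offer worth at least 0.49 times what the landlord would get by proposing next round; and vice versa.
This gives x = 360 − 0.49y and y = 360 − 0.74x, where x and y are each side's share when it proposes.
Hence (1 − 0.49·0.74)x = 360(1 − 0.49), i.e. 0.6374·x = 183.6.
x ≈ 288.0452; the landlord's share is 360 − x ≈ 71.9548.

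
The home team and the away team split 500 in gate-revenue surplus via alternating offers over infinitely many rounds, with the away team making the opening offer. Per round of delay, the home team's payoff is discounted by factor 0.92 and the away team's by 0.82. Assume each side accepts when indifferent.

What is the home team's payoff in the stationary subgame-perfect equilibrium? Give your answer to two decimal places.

337.13

In a stationary SPE each proposer offers the other exactly their discounted continuation value.
If the away team keeps x when proposing and the home team keeps y when proposing, then x = 500 − 0.92y and y = 500 − 0.82x.
Solving: x = 500(1 − 0.92) / (1 − 0.82·0.92) = 40 / 0.2456 ≈ 162.8664.
The home team gets 500 − 162.8664 ≈ 337.1336.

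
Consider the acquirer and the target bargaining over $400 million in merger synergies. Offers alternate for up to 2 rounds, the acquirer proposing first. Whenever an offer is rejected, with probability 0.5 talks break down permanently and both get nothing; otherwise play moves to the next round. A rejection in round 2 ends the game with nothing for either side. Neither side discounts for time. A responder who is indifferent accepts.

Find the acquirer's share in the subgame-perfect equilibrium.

200

By backward induction:
Round 2 (the target proposes): the acquirer will accept anything ≥ 0, so the target offers 0 and keeps 400.
Round 1 (the acquirer proposes): rejecting gives the target an expected 0.5 × 400 = 200, so the acquirer offers 200, keeping 200.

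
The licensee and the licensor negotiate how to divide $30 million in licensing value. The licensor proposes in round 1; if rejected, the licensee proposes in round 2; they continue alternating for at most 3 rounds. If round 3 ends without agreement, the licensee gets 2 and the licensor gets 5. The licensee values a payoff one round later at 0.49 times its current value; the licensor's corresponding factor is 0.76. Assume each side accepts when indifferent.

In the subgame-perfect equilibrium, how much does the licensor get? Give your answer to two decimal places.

Round 3 (the licensor proposes): the licensee gets 2 if talks fail, so the licensor offers 2 and keeps 28.
Round 2 (the licensee proposes): the licensor can get 28 next round, worth 0.76 × 28 = 21.28 now; the licensee offers that and keeps 8.72.
Round 1 (the licensor proposes): the licensee can get 8.72 next round, worth 0.49 × 8.72 = 4.2728 now, so the licensor offers 4.2728, keeping 25.7272.

25.73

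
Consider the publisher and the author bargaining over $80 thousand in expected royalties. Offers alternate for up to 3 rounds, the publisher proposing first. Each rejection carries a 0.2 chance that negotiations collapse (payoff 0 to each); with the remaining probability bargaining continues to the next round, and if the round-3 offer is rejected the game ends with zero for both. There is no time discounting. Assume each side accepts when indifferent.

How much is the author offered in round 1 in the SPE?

By backward induction:
Round 3 (the publisher proposes): the author will accept anything ≥ 0, so the publisher offers 0 and keeps 80.
Round 2 (the author proposes): rejecting gives the publisher an expected 0.8 × 80 = 64; the author offers that and keeps 16.
Round 1 (the publisher proposes): rejecting gives the author an expected 0.8 × 16 = 12.8. The publisher offers 12.8 and keeps 80 − 12.8 = 67.2.

12.8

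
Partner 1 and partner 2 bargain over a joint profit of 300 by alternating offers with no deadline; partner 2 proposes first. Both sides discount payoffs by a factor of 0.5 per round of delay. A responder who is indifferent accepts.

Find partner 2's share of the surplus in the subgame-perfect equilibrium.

In a stationary SPE each proposer offers the other exactly their discounted continuation value.
If partner 2 keeps x when proposing and partner 1 keeps y when proposing, then x = 300 − 0.5y and y = 300 − 0.5x.
Solving: x = 300(1 − 0.5) / (1 − 0.5·0.5) = 150 / 0.75 = 200.
Partner 1 gets 300 − 200 = 100.

200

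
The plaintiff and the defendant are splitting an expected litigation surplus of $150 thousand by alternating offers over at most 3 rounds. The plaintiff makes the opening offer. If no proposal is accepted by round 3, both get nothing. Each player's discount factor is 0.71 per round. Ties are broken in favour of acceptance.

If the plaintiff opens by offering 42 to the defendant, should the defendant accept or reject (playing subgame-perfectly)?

Accept

Round 3 (the plaintiff proposes): rejection yields 0 for the defendant; the plaintiff offers 0 and keeps 150.
Round 2 (the defendant proposes): the plaintiff can get 150 next round, worth 0.71 × 150 = 106.5 now; the defendant offers that and keeps 43.5.
So by rejecting in round 1, the defendant gets 43.5 next round, worth 0.71 × 43.5 = 30.885 now.
Offer 42 ≥ 30.885, so the defendant accepts.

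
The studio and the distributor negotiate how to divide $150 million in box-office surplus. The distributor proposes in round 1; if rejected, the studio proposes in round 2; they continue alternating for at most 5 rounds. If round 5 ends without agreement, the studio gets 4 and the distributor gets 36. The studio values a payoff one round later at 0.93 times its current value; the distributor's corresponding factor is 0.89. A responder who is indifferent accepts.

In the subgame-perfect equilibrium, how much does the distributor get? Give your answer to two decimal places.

By backward induction:
Round 5 (the distributor proposes): the studio gets 4 if talks fail, so the distributor offers 4 and keeps 146.
Round 4 (the studio proposes): the distributor can get 146 next round, worth 0.89 × 146 = 129.94 now. The studio offers 129.94 and keeps 150 − 129.94 = 20.06.
Round 3 (the distributor proposes): the studio can get 20.06 next round, worth 0.93 × 20.06 = 18.6558 now. The distributor offers 18.6558 and keeps 150 − 18.6558 = 131.3442.
Round 2 (the studio proposes): the distributor can get 131.3442 next round, worth 0.89 × 131.3442 = 116.896338 now, so the studio offers 116.896338, keeping 33.103662.
Round 1 (the distributor proposes): the studio can get 33.103662 next round, worth 0.93 × 33.103662 = 30.78640566 now, so the distributor offers 30.78640566, keeping 119.21359434.

119.21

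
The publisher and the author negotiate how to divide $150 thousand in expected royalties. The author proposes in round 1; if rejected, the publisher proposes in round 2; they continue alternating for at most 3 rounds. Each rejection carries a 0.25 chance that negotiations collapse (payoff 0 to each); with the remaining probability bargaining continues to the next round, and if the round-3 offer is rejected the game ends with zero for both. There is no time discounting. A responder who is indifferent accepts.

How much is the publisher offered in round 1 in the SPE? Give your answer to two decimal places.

Round 3 (the author proposes): the publisher will accept anything ≥ 0, so the author offers 0 and keeps 150.
Round 2 (the publisher proposes): rejecting gives the author an expected 0.75 × 150 = 112.5, so the publisher offers 112.5, keeping 37.5.
Round 1 (the author proposes): rejecting gives the publisher an expected 0.75 × 37.5 = 28.125. The author offers 28.125 and keeps 150 − 28.125 = 121.875.

28.13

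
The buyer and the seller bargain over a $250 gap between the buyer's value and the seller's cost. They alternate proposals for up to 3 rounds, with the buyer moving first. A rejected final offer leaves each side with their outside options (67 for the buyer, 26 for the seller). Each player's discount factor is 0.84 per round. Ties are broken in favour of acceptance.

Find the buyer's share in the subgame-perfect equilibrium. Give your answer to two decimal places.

Solve by backward induction from round 3.
Round 3 (the buyer proposes): the seller gets 26 if talks fail, so the buyer offers 26 and keeps 224.
Round 2 (the seller proposes): the buyer can get 224 next round, worth 0.84 × 224 = 188.16 now, so the seller offers 188.16, keeping 61.84.
Round 1 (the buyer proposes): the seller can get 61.84 next round, worth 0.84 × 61.84 = 51.9456 now; the buyer offers that and keeps 198.0544.

198.05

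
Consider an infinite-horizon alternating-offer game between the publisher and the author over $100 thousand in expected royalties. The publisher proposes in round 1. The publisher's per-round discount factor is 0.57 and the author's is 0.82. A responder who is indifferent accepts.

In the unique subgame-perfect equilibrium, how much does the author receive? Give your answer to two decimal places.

Let x be the publisher's share when the publisher proposes and y be the author's share when the author proposes.
The author accepts iff offered ≥ 0.82·y, so x = 100 − 0.82y. Symmetrically y = 100 − 0.57x.
Substituting: x = 100 − 0.82(100 − 0.57x), giving x(1 − 0.57·0.82) = 100(1 − 0.82).
So x = 100 × 0.18 / 0.5326 ≈ 33.7965, and the author receives 100 − x ≈ 66.2035.

66.20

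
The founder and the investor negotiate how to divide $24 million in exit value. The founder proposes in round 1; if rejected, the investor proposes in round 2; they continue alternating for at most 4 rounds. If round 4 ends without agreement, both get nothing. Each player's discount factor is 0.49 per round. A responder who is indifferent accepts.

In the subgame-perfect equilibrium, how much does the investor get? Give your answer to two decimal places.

8.82

Round 4 (the investor proposes): the founder will accept anything ≥ 0, so the investor offers 0 and keeps 24.
Round 3 (the founder proposes): the investor can get 24 next round, worth 0.49 × 24 = 11.76 now. The founder offers 11.76 and keeps 24 − 11.76 = 12.24.
Round 2 (the investor proposes): the founder can get 12.24 next round, worth 0.49 × 12.24 = 5.9976 now. The investor offers 5.9976 and keeps 24 − 5.9976 = 18.0024.
Round 1 (the founder proposes): the investor can get 18.0024 next round, worth 0.49 × 18.0024 = 8.821176 now; the founder offers that and keeps 15.178824.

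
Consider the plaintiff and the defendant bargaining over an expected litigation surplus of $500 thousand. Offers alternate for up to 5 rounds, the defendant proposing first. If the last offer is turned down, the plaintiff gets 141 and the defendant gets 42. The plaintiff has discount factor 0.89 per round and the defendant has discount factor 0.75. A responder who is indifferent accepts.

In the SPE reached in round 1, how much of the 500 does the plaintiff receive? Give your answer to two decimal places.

248.33

By backward induction:
Round 5 (the defendant proposes): the plaintiff gets 141 if talks fail, so the defendant offers 141 and keeps 359.
Round 4 (the plaintiff proposes): the defendant can get 359 next round, worth 0.75 × 359 = 269.25 now, so the plaintiff offers 269.25, keeping 230.75.
Round 3 (the defendant proposes): the plaintiff can get 230.75 next round, worth 0.89 × 230.75 = 205.3675 now. The defendant offers 205.3675 and keeps 500 − 205.3675 = 294.6325.
Round 2 (the plaintiff proposes): the defendant can get 294.6325 next round, worth 0.75 × 294.6325 = 220.974375 now. The plaintiff offers 220.974375 and keeps 500 − 220.974375 = 279.025625.
Round 1 (the defendant proposes): the plaintiff can get 279.025625 next round, worth 0.89 × 279.025625 = 248.33280625 now, so the defendant offers 248.33280625, keeping 251.66719375.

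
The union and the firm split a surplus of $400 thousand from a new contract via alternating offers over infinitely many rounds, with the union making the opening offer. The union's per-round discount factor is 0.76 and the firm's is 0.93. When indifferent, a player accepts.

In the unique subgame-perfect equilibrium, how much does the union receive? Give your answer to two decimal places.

95.50

Let x be the union's share when the union proposes and y be the firm's share when the firm proposes.
The firm accepts iff offered ≥ 0.93·y, so x = 400 − 0.93y. Symmetrically y = 400 − 0.76x.
Substituting: x = 400 − 0.93(400 − 0.76x), giving x(1 − 0.76·0.93) = 400(1 − 0.93).
So x = 400 × 0.07 / 0.2932 ≈ 95.4980, and the firm receives 400 − x ≈ 304.5020.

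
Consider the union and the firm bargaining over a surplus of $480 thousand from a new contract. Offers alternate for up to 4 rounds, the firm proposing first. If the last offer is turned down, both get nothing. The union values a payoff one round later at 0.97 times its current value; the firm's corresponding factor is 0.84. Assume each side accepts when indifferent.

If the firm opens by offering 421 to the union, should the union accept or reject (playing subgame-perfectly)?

Reject

Work out the union's continuation value if the offer is rejected.
Round 4 (the union proposes): the firm will accept anything ≥ 0, so the union offers 0 and keeps 480.
Round 3 (the firm proposes): the union can get 480 next round, worth 0.97 × 480 = 465.6 now. The firm offers 465.6 and keeps 480 − 465.6 = 14.4.
Round 2 (the union proposes): the firm can get 14.4 next round, worth 0.84 × 14.4 = 12.096 now. The union offers 12.096 and keeps 480 − 12.096 = 467.904.
So by rejecting in round 1, the union gets 467.904 next round, worth 0.97 × 467.904 = 453.86688 now.
Offer 421 < 453.86688, so the union rejects.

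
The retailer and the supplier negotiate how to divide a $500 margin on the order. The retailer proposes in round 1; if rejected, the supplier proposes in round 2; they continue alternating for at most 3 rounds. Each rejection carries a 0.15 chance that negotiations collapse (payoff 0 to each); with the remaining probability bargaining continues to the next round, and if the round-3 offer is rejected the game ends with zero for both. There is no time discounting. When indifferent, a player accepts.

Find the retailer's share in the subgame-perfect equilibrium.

436.25

By backward induction:
Round 3 (the retailer proposes): the supplier will accept anything ≥ 0, so the retailer offers 0 and keeps 500.
Round 2 (the supplier proposes): rejecting gives the retailer an expected 0.85 × 500 = 425. The supplier offers 425 and keeps 500 − 425 = 75.
Round 1 (the retailer proposes): rejecting gives the supplier an expected 0.85 × 75 = 63.75; the retailer offers that and keeps 436.25.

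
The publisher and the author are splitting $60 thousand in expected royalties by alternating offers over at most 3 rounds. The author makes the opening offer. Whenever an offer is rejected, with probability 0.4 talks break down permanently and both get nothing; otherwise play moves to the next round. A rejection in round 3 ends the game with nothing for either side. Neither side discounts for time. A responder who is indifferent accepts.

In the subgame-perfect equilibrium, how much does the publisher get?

14.4

Round 3 (the author proposes): rejection yields 0 for the publisher; the author offers 0 and keeps 60.
Round 2 (the publisher proposes): rejecting gives the author an expected 0.6 × 60 = 36; the publisher offers that and keeps 24.
Round 1 (the author proposes): rejecting gives the publisher an expected 0.6 × 24 = 14.4. The author offers 14.4 and keeps 60 − 14.4 = 45.6.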